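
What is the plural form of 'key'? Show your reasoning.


Apply rule: Add -s. 'key' becomes 'keys'.

keys


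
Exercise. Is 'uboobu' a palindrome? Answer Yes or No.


Forward: 'uboobu'
Reversed: 'uboobu'
They are identical.

Yes


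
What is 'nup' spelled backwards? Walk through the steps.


Reverse 'nup' character by character: 'pun'.

pun


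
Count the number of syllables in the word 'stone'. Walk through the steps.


Break 'stone' into syllables: stone -> stone = 1 syllable

1 syllable


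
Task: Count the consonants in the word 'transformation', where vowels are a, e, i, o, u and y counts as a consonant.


Consonants in 'transformation': t, r, n, s, f, r, m, t, n = 9 consonants.

9


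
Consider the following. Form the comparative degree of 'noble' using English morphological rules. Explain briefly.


Apply comparative formation (ends in e: add -r): 'noble' -> 'nobler'.

nobler


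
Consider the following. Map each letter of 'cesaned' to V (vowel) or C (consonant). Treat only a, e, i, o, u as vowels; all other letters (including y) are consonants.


Letter mapping: c = C, e = V, s = C, a = V, n = C, e = V, d = C.

CVCVCVC


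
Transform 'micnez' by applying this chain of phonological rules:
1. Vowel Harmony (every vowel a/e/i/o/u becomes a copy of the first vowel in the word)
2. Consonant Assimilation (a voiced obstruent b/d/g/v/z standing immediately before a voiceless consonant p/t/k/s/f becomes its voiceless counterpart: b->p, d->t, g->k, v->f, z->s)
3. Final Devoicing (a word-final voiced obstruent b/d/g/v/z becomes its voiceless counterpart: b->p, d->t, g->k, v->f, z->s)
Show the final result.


Starting form: 'micnez'
Rule 1: Vowel Harmony: all vowels become 'i' (matching first vowel). 'micnez' -> 'micniz'
Rule 2: Consonant Assimilation: no voiced obstruent (b/d/g/v/z) stands immediately before a voiceless consonant (p/t/k/s/f). No change.
Rule 3: Final Devoicing: word-final voiced obstruent 'z' becomes voiceless 's'. 'micniz' -> 'micnis'
Final form: 'micnis'

micnis


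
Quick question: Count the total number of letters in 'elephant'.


Spell out 'elephant' and number each letter: e(1), l(2), e(3), p(4), h(5), a(6), n(7), t(8). Total: 8 letters.

8


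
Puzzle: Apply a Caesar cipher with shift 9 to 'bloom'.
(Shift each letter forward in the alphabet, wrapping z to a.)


Shift each letter by 9: b -> k, l -> u, o -> x, o -> x, m -> v. Result: 'kuxxv'.

kuxxv


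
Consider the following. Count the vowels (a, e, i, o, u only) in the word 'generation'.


Vowels in 'generation': e, e, a, i, o = 5 vowels.

5


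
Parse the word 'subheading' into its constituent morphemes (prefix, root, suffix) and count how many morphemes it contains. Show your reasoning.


Step 1: Identify prefix: 'sub' (meaning: below)
Step 2: Identify root: 'head'
Step 3: Identify suffix(es): 'ing'
Decomposition: sub- (prefix: below) + head (root) + -ing (suffix: ongoing/result)
Total morphemes: 3

3 morphemes (sub- (prefix: below) + head (root) + -ing (suffix: ongoing/result))


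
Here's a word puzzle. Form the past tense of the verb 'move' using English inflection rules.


Apply rule: Add -d (word ends in -e). 'move' becomes 'moved'.

moved


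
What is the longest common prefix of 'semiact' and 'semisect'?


Compare from the start: 4 characters match: 'semi'. Mismatch at position 5: 'a' vs 's'.

semi


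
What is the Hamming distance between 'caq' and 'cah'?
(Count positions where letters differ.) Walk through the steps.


Alignment:
Position 1: 'c' vs 'c' = match
Position 2: 'a' vs 'a' = match
Position 3: 'q' vs 'h' = DIFFER
Total differences: 1

1


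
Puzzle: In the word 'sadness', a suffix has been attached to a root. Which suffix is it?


The word 'sadness' = 'sad' (root) + '-ness' (suffix). The suffix is '-ness'.

ness


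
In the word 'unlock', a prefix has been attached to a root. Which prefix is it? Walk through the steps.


The word 'unlock' = 'un' (prefix) + 'lock' (root). The prefix is 'un'.

un


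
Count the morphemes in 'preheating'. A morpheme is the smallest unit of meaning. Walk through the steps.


Decomposition: pre- (prefix) + heat (root) + -ing (suffix) = 3 morpheme(s)

3 morphemes


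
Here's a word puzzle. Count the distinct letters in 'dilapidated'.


Unique letters in 'dilapidated': {a, d, e, i, l, p, t} = 7 distinct letters.

7


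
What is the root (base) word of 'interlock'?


Remove prefix 'inter' from 'interlock' to get root 'lock'.

lock


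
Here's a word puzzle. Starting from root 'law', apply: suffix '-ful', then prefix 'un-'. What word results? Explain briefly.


Step 1: Add suffix '-ful' to 'law' = 'lawful'
Step 2: Add prefix 'un-' to 'lawful' = 'unlawful'

unlawful


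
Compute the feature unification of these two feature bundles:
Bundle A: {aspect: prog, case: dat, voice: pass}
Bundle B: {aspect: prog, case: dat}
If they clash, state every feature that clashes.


Compare features:
aspect: A=prog vs B=prog -> unified: prog
case: A=dat vs B=dat -> unified: dat
voice: A=pass vs B=_ -> unified: pass
No clashes found.

Unified: {aspect: prog, case: dat, voice: pass}


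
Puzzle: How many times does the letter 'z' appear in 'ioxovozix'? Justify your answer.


Letter 'z' in 'ioxovozix': found at position(s) 7 = 1 occurrence(s).

1


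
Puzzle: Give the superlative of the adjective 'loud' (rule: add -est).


Apply superlative formation (add -est): 'loud' -> 'loudest'.

loudest


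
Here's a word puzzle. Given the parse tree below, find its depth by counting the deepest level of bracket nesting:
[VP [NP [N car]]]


Count bracket nesting levels:
'[' at pos 0: depth = 1
'[' at pos 4: depth = 2
'[' at pos 8: depth = 3
Maximum depth reached: 3

3


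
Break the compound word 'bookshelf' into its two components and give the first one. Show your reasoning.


Split 'bookshelf' into 'book' + 'shelf'. The first part is 'book'.

book


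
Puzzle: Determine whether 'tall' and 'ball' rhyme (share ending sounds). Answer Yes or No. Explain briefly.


Rime (stressed vowel + following sounds) of 'tall': -all = /ɔːl/
Rime of 'ball': -all = /ɔːl/
/ɔːl/ and /ɔːl/ are the same ending sound, so the words rhyme.

Yes


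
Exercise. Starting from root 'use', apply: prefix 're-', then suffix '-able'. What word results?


Step 1: Add prefix 're-' to 'use' = 'reuse'
Step 2: Add suffix '-able' to 'reuse' = 'reusable'

reusable


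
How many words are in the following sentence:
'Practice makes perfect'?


Split into words: Practice | makes | perfect = 3 words.

3


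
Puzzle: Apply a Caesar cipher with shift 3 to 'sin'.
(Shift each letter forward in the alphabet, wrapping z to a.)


Shift each letter by 3: s -> v, i -> l, n -> q. Result: 'vlq'.

vlq


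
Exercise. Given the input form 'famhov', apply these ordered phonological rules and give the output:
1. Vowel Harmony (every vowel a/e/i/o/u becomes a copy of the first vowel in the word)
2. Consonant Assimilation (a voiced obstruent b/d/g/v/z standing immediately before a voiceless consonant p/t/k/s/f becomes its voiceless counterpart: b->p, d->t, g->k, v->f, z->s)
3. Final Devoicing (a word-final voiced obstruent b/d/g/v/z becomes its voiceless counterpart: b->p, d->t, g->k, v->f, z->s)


Starting form: 'famhov'
Rule 1: Vowel Harmony: all vowels become 'a' (matching first vowel). 'famhov' -> 'famhav'
Rule 2: Consonant Assimilation: no voiced obstruent (b/d/g/v/z) stands immediately before a voiceless consonant (p/t/k/s/f). No change.
Rule 3: Final Devoicing: word-final voiced obstruent 'v' becomes voiceless 'f'. 'famhav' -> 'famhaf'
Final form: 'famhaf'

famhaf


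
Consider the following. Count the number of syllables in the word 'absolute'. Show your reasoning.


Break 'absolute' into syllables: ab-so-lute -> ab | so | lute = 3 syllables

3 syllables


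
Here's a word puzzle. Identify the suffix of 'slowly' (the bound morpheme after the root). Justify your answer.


The word 'slowly' = 'slow' (root) + '-ly' (suffix). The suffix is '-ly'.

ly


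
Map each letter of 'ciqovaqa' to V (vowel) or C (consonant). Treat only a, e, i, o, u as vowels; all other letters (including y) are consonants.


Letter mapping: c = C, i = V, q = C, o = V, v = C, a = V, q = C, a = V.

CVCVCVCV


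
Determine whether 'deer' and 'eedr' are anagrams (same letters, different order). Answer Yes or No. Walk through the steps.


Sorted letters of 'deer': 'deer'
Sorted letters of 'eedr': 'deer'
They match.

Yes


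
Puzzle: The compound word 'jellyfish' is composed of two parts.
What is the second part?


Split 'jellyfish' into 'jelly' + 'fish'. The second part is 'fish'.

fish


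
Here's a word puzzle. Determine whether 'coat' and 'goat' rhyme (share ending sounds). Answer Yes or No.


Rime (stressed vowel + following sounds) of 'coat': -oat = /oʊt/
Rime of 'goat': -oat = /oʊt/
/oʊt/ and /oʊt/ are the same ending sound, so the words rhyme.

Yes


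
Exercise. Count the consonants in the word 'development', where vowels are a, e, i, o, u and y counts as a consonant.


Consonants in 'development': d, v, l, p, m, n, t = 7 consonants.

7


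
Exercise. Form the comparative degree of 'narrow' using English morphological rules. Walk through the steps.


Apply comparative formation (add -er): 'narrow' -> 'narrower'.

narrower


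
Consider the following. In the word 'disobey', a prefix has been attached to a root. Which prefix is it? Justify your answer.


The word 'disobey' = 'dis' (prefix) + 'obey' (root). The prefix is 'dis'.

dis


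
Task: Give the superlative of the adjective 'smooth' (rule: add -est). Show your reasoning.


Apply superlative formation (add -est): 'smooth' -> 'smoothest'.

smoothest


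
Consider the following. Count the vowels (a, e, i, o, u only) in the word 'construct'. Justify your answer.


Vowels in 'construct': o, u = 2 vowels.

2


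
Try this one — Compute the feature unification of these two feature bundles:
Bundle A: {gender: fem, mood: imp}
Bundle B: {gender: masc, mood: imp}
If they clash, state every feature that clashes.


Compare features:
gender: A=fem vs B=masc -> CLASH
mood: A=imp vs B=imp -> unified: imp
Clash detected on feature 'gender' (fem vs masc); unification fails.

CLASH on 'gender' (fem vs masc)


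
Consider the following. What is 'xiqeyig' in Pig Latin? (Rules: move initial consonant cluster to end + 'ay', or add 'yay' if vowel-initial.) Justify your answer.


'xiqeyig': move consonant cluster 'x' to end and add 'ay': 'iqeyigxay'.

iqeyigxay


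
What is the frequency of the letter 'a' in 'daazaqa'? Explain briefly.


Letter 'a' in 'daazaqa': found at position(s) 2, 3, 5, 7 = 4 occurrence(s).

4


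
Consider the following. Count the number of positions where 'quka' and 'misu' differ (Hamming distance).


Alignment:
Position 1: 'q' vs 'm' = DIFFER
Position 2: 'u' vs 'i' = DIFFER
Position 3: 'k' vs 's' = DIFFER
Position 4: 'a' vs 'u' = DIFFER
Total differences: 4

4


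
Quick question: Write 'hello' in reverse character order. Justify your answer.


Reverse 'hello' character by character: 'olleh'.

olleh


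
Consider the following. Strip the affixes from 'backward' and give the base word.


Remove suffix '-ward' from 'backward' to get root 'back'.

back


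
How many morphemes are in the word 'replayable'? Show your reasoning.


Decomposition: re- (prefix) + play (root) + -able (suffix) = 3 morpheme(s)

3 morphemes


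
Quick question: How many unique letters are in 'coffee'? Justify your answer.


Unique letters in 'coffee': {c, e, f, o} = 4 distinct letters.

4


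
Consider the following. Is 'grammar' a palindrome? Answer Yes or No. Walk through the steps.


Forward: 'grammar'
Reversed: 'rammarg'
They differ.

No


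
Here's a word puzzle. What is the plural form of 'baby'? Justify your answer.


Apply rule: Change -y to -ies (consonant + y). 'baby' becomes 'babies'.

babies


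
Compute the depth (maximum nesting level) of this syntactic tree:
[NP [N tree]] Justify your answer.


Count bracket nesting levels:
'[' at pos 0: depth = 1
'[' at pos 4: depth = 2
Maximum depth reached: 2

2


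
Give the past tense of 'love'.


Apply rule: Add -d (word ends in -e). 'love' becomes 'loved'.

loved


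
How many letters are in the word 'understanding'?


Spell out 'understanding' and number each letter: u(1), n(2), d(3), e(4), r(5), s(6), t(7), a(8), n(9), d(10), i(11), n(12), g(13). Total: 13 letters.

13


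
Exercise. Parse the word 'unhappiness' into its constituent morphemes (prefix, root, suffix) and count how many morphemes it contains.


Step 1: Identify prefix: 'un' (meaning: not/reverse)
Step 2: Identify root: 'happy'
Step 3: Identify suffix(es): 'ness'
Decomposition: un- (prefix: not/reverse) + happy (root) + -ness (suffix: state of)
Total morphemes: 3

3 morphemes (un- (prefix: not/reverse) + happy (root) + -ness (suffix: state of))


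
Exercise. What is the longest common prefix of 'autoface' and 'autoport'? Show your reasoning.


Compare from the start: 4 characters match: 'auto'. Mismatch at position 5: 'f' vs 'p'.

auto


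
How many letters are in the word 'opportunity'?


Spell out 'opportunity' and number each letter: o(1), p(2), p(3), o(4), r(5), t(6), u(7), n(8), i(9), t(10), y(11). Total: 11 letters.

11


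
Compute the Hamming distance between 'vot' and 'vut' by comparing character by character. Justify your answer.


Alignment:
Position 1: 'v' vs 'v' = match
Position 2: 'o' vs 'u' = DIFFER
Position 3: 't' vs 't' = match
Total differences: 1

1


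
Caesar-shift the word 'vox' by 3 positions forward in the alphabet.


Shift each letter by 3: v -> y, o -> r, x -> a. Result: 'yra'.

yra


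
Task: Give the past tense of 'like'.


Apply rule: Add -d (word ends in -e). 'like' becomes 'liked'.

liked


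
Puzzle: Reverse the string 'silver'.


Reverse 'silver' character by character: 'revlis'.

revlis


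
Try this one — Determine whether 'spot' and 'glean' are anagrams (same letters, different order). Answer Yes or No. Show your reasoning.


Sorted letters of 'spot': 'opst'
Sorted letters of 'glean': 'aegln'
They do not match.

No


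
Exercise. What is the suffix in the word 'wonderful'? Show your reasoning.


The word 'wonderful' = 'wonder' (root) + '-ful' (suffix). The suffix is '-ful'.

ful


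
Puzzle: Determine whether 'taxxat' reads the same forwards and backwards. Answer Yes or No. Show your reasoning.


Forward: 'taxxat'
Reversed: 'taxxat'
They are identical.

Yes


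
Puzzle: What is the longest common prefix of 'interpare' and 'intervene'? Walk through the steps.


Compare from the start: 5 characters match: 'inter'. Mismatch at position 6: 'p' vs 'v'.

inter


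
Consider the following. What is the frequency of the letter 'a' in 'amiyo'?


Letter 'a' in 'amiyo': found at position(s) 1 = 1 occurrence(s).

1


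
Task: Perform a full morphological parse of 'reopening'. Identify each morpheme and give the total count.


Step 1: Identify prefix: 're' (meaning: again)
Step 2: Identify root: 'open'
Step 3: Identify suffix(es): 'ing'
Decomposition: re- (prefix: again) + open (root) + -ing (suffix: ongoing action)
Total morphemes: 3

3 morphemes (re- (prefix: again) + open (root) + -ing (suffix: ongoing action))


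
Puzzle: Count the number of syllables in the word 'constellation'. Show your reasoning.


Break 'constellation' into syllables: con-stel-la-tion -> con | stel | la | tion = 4 syllables

4 syllables


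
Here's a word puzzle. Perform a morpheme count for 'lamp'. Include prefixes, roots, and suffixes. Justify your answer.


Decomposition: lamp (free morpheme) = 1 morpheme(s)

1 morphemes


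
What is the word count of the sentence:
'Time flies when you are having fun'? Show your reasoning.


Split into words: Time | flies | when | you | are | having | fun = 7 words.

7


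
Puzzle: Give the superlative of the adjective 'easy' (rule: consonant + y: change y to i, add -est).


Apply superlative formation (consonant + y: change y to i, add -est): 'easy' -> 'easiest'.

easiest


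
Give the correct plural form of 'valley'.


Apply rule: Add -s. 'valley' becomes 'valleys'.

valleys


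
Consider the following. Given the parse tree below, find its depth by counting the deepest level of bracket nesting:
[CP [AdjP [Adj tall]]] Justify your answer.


Count bracket nesting levels:
'[' at pos 0: depth = 1
'[' at pos 4: depth = 2
'[' at pos 10: depth = 3
Maximum depth reached: 3

3


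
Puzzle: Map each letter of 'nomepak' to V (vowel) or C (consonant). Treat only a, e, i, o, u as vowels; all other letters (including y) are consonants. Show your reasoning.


Letter mapping: n = C, o = V, m = C, e = V, p = C, a = V, k = C.

CVCVCVC


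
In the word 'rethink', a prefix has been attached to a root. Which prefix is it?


The word 'rethink' = 're' (prefix) + 'think' (root). The prefix is 're'.

re


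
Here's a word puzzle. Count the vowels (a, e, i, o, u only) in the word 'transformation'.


Vowels in 'transformation': a, o, a, i, o = 5 vowels.

5


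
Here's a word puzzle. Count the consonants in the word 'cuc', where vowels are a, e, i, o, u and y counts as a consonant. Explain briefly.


Consonants in 'cuc': c, c = 2 consonants.

2


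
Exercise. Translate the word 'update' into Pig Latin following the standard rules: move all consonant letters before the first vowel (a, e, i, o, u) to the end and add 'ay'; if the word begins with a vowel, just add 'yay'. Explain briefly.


'update' starts with a vowel, so add 'yay': 'updateyay'.

updateyay


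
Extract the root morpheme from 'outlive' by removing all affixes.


Remove prefix 'out' from 'outlive' to get root 'live'.

live


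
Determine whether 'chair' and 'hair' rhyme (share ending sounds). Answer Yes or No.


Rime (stressed vowel + following sounds) of 'chair': -air = /ɛər/
Rime of 'hair': -air = /ɛər/
/ɛər/ and /ɛər/ are the same ending sound, so the words rhyme.

Yes


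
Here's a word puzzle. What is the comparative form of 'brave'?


Apply comparative formation (ends in e: add -r): 'brave' -> 'braver'.

braver


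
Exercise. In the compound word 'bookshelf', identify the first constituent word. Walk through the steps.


Split 'bookshelf' into 'book' + 'shelf'. The first part is 'book'.

book


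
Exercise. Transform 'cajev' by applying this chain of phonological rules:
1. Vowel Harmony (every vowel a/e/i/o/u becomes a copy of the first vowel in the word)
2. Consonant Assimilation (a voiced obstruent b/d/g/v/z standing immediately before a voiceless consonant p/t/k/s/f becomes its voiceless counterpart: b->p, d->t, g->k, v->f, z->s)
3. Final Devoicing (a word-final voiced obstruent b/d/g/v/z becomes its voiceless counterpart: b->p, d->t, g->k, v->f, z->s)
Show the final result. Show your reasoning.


Starting form: 'cajev'
Rule 1: Vowel Harmony: all vowels become 'a' (matching first vowel). 'cajev' -> 'cajav'
Rule 2: Consonant Assimilation: no voiced obstruent (b/d/g/v/z) stands immediately before a voiceless consonant (p/t/k/s/f). No change.
Rule 3: Final Devoicing: word-final voiced obstruent 'v' becomes voiceless 'f'. 'cajav' -> 'cajaf'
Final form: 'cajaf'

cajaf


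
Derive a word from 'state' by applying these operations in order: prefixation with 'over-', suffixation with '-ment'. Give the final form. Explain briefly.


Step 1: Add prefix 'over-' to 'state' = 'overstate'
Step 2: Add suffix '-ment' to 'overstate' = 'overstatement'

overstatement


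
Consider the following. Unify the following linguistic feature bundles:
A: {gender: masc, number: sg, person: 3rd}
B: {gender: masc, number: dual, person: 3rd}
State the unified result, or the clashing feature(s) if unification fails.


Compare features:
gender: A=masc vs B=masc -> unified: masc
number: A=sg vs B=dual -> CLASH
person: A=3rd vs B=3rd -> unified: 3rd
Clash detected on feature 'number' (sg vs dual); unification fails.

CLASH on 'number' (sg vs dual)


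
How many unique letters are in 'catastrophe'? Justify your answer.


Unique letters in 'catastrophe': {a, c, e, h, o, p, r, s, t} = 9 distinct letters.

9


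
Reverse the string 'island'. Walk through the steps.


Reverse 'island' character by character: 'dnalsi'.

dnalsi


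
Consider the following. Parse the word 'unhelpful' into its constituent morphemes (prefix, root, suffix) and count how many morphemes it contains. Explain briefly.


Step 1: Identify prefix: 'un' (meaning: not/reverse)
Step 2: Identify root: 'help'
Step 3: Identify suffix(es): 'ful'
Decomposition: un- (prefix: not/reverse) + help (root) + -ful (suffix: full of)
Total morphemes: 3

3 morphemes (un- (prefix: not/reverse) + help (root) + -ful (suffix: full of))


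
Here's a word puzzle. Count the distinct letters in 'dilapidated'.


Unique letters in 'dilapidated': {a, d, e, i, l, p, t} = 7 distinct letters.

7


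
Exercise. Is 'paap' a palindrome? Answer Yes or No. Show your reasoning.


Forward: 'paap'
Reversed: 'paap'
They are identical.

Yes


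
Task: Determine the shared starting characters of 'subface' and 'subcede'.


Compare from the start: 3 characters match: 'sub'. Mismatch at position 4: 'f' vs 'c'.

sub


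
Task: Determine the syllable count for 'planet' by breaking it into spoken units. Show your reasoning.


Break 'planet' into syllables: plan-et -> plan | et = 2 syllables

2 syllables


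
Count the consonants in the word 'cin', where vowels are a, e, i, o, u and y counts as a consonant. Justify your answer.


Consonants in 'cin': c, n = 2 consonants.

2


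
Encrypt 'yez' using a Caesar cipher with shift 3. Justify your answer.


Shift each letter by 3: y -> b, e -> h, z -> c. Result: 'bhc'.

bhc


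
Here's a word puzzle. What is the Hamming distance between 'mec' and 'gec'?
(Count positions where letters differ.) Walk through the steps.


Alignment:
Position 1: 'm' vs 'g' = DIFFER
Position 2: 'e' vs 'e' = match
Position 3: 'c' vs 'c' = match
Total differences: 1

1


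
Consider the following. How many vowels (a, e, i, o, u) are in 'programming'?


Vowels in 'programming': o, a, i = 3 vowels.

3


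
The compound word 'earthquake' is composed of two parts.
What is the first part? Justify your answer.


Split 'earthquake' into 'earth' + 'quake'. The first part is 'earth'.

earth


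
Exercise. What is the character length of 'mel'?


Spell out 'mel' and number each letter: m(1), e(2), l(3). Total: 3 letters.

3


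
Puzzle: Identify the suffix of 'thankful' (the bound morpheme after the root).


The word 'thankful' = 'thank' (root) + '-ful' (suffix). The suffix is '-ful'.

ful


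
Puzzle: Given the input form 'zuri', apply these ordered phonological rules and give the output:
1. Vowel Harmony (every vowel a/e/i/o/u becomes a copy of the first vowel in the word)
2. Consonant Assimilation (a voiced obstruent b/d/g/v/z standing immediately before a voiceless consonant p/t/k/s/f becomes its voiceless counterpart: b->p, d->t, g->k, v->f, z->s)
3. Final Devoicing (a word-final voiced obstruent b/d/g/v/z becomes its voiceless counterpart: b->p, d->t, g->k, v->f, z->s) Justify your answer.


Starting form: 'zuri'
Rule 1: Vowel Harmony: all vowels become 'u' (matching first vowel). 'zuri' -> 'zuru'
Rule 2: Consonant Assimilation: no voiced obstruent (b/d/g/v/z) stands immediately before a voiceless consonant (p/t/k/s/f). No change.
Rule 3: Final Devoicing: the word ends in the vowel 'u', not a consonant. No change.
Final form: 'zuru'

zuru


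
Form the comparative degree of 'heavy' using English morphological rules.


Apply comparative formation (consonant + y: change y to i, add -er): 'heavy' -> 'heavier'.

heavier


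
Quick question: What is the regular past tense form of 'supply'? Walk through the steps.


Apply rule: Change -y to -ied. 'supply' becomes 'supplied'.

supplied


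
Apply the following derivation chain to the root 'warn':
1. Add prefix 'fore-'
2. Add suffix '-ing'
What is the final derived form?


Step 1: Add prefix 'fore-' to 'warn' = 'forewarn'
Step 2: Add suffix '-ing' to 'forewarn' = 'forewarning'

forewarning


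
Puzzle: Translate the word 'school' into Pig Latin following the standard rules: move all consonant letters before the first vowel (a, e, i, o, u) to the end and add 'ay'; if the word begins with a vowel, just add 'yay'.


'school': move consonant cluster 'sch' to end and add 'ay': 'oolschay'.

oolschay


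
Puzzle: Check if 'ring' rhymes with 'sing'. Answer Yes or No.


Rime (stressed vowel + following sounds) of 'ring': -ing = /ɪŋ/
Rime of 'sing': -ing = /ɪŋ/
/ɪŋ/ and /ɪŋ/ are the same ending sound, so the words rhyme.

Yes


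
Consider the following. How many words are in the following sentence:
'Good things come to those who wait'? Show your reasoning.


Split into words: Good | things | come | to | those | who | wait = 7 words.

7


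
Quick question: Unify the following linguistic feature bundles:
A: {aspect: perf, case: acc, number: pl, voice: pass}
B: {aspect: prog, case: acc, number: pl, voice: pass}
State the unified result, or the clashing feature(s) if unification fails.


Compare features:
aspect: A=perf vs B=prog -> CLASH
case: A=acc vs B=acc -> unified: acc
number: A=pl vs B=pl -> unified: pl
voice: A=pass vs B=pass -> unified: pass
Clash detected on feature 'aspect' (perf vs prog); unification fails.

CLASH on 'aspect' (perf vs prog)


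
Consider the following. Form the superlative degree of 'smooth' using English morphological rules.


Apply superlative formation (add -est): 'smooth' -> 'smoothest'.

smoothest


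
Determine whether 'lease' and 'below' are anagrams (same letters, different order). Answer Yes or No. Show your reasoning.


Sorted letters of 'lease': 'aeels'
Sorted letters of 'below': 'below'
They do not match.

No


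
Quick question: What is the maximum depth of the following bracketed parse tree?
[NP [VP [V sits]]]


Count bracket nesting levels:
'[' at pos 0: depth = 1
'[' at pos 4: depth = 2
'[' at pos 8: depth = 3
Maximum depth reached: 3

3


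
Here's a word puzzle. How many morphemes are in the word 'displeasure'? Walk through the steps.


Decomposition: dis- (prefix) + please (root) + -ure (suffix) = 3 morpheme(s)

3 morphemes


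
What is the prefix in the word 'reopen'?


The word 'reopen' = 're' (prefix) + 'open' (root). The prefix is 're'.

re


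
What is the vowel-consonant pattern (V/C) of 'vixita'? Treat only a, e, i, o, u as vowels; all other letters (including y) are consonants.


Letter mapping: v = C, i = V, x = C, i = V, t = C, a = V.

CVCVCV


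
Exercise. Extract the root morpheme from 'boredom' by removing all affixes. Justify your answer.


Remove suffix '-dom' from 'boredom' to get root 'bore'.

bore


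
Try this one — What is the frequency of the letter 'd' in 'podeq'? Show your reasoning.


Letter 'd' in 'podeq': found at position(s) 3 = 1 occurrence(s).

1


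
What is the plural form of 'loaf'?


Apply rule: Change -f to -ves. 'loaf' becomes 'loaves'.

loaves


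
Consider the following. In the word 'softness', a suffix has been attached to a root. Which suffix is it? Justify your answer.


The word 'softness' = 'soft' (root) + '-ness' (suffix). The suffix is '-ness'.

ness


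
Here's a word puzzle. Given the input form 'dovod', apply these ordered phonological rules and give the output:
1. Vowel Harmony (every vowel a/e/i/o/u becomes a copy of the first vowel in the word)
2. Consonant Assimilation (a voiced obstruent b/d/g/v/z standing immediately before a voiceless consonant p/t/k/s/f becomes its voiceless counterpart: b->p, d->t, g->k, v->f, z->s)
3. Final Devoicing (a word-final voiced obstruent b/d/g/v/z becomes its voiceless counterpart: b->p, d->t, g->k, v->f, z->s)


Starting form: 'dovod'
Rule 1: Vowel Harmony: all vowels already match. No change.
Rule 2: Consonant Assimilation: no voiced obstruent (b/d/g/v/z) stands immediately before a voiceless consonant (p/t/k/s/f). No change.
Rule 3: Final Devoicing: word-final voiced obstruent 'd' becomes voiceless 't'. 'dovod' -> 'dovot'
Final form: 'dovot'

dovot


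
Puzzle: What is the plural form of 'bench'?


Apply rule: Add -es (sibilant/fricative ending). 'bench' becomes 'benches'.

benches


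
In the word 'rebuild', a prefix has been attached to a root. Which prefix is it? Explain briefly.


The word 'rebuild' = 're' (prefix) + 'build' (root). The prefix is 're'.

re


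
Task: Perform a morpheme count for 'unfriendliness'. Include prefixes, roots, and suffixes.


Decomposition: un- (prefix) + friend (root) + -ly (suffix) + -ness (suffix) = 4 morpheme(s)

4 morphemes


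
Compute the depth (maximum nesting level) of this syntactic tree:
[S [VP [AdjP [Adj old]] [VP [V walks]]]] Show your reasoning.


Count bracket nesting levels:
'[' at pos 0: depth = 1
'[' at pos 3: depth = 2
'[' at pos 7: depth = 3
'[' at pos 13: depth = 4
'[' at pos 24: depth = 3
'[' at pos 28: depth = 4
Maximum depth reached: 4

4


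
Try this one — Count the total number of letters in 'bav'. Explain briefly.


Spell out 'bav' and number each letter: b(1), a(2), v(3). Total: 3 letters.

3


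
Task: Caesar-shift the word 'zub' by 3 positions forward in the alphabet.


Shift each letter by 3: z -> c, u -> x, b -> e. Result: 'cxe'.

cxe


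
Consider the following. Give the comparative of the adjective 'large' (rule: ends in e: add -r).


Apply comparative formation (ends in e: add -r): 'large' -> 'larger'.

larger


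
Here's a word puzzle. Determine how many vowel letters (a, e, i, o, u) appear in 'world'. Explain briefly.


Vowels in 'world': o = 1 vowels.

1


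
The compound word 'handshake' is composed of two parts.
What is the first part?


Split 'handshake' into 'hand' + 'shake'. The first part is 'hand'.

hand


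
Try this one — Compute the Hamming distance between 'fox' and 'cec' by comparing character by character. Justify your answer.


Alignment:
Position 1: 'f' vs 'c' = DIFFER
Position 2: 'o' vs 'e' = DIFFER
Position 3: 'x' vs 'c' = DIFFER
Total differences: 3

3


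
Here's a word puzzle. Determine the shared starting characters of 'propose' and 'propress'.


Compare from the start: 4 characters match: 'prop'. Mismatch at position 5: 'o' vs 'r'.

prop


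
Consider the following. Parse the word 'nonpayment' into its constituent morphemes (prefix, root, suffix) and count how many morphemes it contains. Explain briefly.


Step 1: Identify prefix: 'non' (meaning: not)
Step 2: Identify root: 'pay'
Step 3: Identify suffix(es): 'ment'
Decomposition: non- (prefix: not) + pay (root) + -ment (suffix: action/result)
Total morphemes: 3

3 morphemes (non- (prefix: not) + pay (root) + -ment (suffix: action/result))


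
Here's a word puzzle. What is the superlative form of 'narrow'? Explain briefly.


Apply superlative formation (add -est): 'narrow' -> 'narrowest'.

narrowest


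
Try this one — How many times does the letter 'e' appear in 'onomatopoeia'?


Letter 'e' in 'onomatopoeia': found at position(s) 10 = 1 occurrence(s).

1


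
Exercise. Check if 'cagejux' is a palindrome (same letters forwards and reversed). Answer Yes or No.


Forward: 'cagejux'
Reversed: 'xujegac'
They differ.

No


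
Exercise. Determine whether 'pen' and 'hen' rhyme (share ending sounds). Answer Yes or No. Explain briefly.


Rime (stressed vowel + following sounds) of 'pen': -en = /ɛn/
Rime of 'hen': -en = /ɛn/
/ɛn/ and /ɛn/ are the same ending sound, so the words rhyme.

Yes


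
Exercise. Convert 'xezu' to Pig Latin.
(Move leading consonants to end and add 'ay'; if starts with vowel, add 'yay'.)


'xezu': move consonant cluster 'x' to end and add 'ay': 'ezuxay'.

ezuxay


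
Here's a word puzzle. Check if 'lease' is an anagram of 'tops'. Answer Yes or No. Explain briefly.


Sorted letters of 'lease': 'aeels'
Sorted letters of 'tops': 'opst'
They do not match.

No


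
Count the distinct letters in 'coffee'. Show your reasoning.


Unique letters in 'coffee': {c, e, f, o} = 4 distinct letters.

4


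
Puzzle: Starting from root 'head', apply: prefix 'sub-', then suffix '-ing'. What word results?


Step 1: Add prefix 'sub-' to 'head' = 'subhead'
Step 2: Add suffix '-ing' to 'subhead' = 'subheading'

subheading


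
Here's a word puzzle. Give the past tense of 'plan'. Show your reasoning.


Apply rule: Double final consonant and add -ed. 'plan' becomes 'planned'.

planned


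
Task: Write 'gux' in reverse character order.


Reverse 'gux' character by character: 'xug'.

xug


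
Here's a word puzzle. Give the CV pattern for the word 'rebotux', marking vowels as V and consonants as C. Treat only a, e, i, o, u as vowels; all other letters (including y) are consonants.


Letter mapping: r = C, e = V, b = C, o = V, t = C, u = V, x = C.

CVCVCVC


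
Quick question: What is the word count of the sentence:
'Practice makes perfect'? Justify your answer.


Split into words: Practice | makes | perfect = 3 words.

3


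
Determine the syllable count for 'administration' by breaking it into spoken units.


Break 'administration' into syllables: ad-min-is-tra-tion -> ad | min | is | tra | tion = 5 syllables

5 syllables


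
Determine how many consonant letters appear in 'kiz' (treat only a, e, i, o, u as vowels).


Consonants in 'kiz': k, z = 2 consonants.

2


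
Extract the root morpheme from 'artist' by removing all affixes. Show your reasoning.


Remove suffix '-ist' from 'artist' to get root 'art'.

art


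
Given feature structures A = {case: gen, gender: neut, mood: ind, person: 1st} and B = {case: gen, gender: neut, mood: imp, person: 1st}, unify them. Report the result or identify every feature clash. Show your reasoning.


Compare features:
case: A=gen vs B=gen -> unified: gen
gender: A=neut vs B=neut -> unified: neut
mood: A=ind vs B=imp -> CLASH
person: A=1st vs B=1st -> unified: 1st
Clash detected on feature 'mood' (ind vs imp); unification fails.

CLASH on 'mood' (ind vs imp)


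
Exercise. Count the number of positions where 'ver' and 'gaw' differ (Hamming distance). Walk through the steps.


Alignment:
Position 1: 'v' vs 'g' = DIFFER
Position 2: 'e' vs 'a' = DIFFER
Position 3: 'r' vs 'w' = DIFFER
Total differences: 3

3


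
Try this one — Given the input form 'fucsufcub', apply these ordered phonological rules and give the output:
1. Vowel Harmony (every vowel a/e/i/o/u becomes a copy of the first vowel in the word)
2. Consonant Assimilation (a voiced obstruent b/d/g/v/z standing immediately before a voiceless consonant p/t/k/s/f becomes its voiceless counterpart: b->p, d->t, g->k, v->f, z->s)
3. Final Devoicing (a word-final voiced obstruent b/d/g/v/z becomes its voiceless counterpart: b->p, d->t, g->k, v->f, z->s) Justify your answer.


Starting form: 'fucsufcub'
Rule 1: Vowel Harmony: all vowels already match. No change.
Rule 2: Consonant Assimilation: no voiced obstruent (b/d/g/v/z) stands immediately before a voiceless consonant (p/t/k/s/f). No change.
Rule 3: Final Devoicing: word-final voiced obstruent 'b' becomes voiceless 'p'. 'fucsufcub' -> 'fucsufcup'
Final form: 'fucsufcup'

fucsufcup


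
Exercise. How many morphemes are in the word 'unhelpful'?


Decomposition: un- (prefix) + help (root) + -ful (suffix) = 3 morpheme(s)

3 morphemes


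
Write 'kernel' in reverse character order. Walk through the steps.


Reverse 'kernel' character by character: 'lenrek'.

lenrek


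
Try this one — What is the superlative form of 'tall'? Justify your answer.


Apply superlative formation (add -est): 'tall' -> 'tallest'.

tallest


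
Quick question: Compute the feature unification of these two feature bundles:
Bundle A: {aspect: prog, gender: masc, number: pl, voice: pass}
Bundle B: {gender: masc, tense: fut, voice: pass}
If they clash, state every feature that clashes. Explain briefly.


Compare features:
aspect: A=prog vs B=_ -> unified: prog
gender: A=masc vs B=masc -> unified: masc
number: A=pl vs B=_ -> unified: pl
tense: A=_ vs B=fut -> unified: fut
voice: A=pass vs B=pass -> unified: pass
No clashes found.

Unified: {aspect: prog, gender: masc, number: pl, tense: fut, voice: pass}


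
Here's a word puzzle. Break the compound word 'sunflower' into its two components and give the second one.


Split 'sunflower' into 'sun' + 'flower'. The second part is 'flower'.

flower


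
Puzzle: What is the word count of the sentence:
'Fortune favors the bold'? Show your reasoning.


Split into words: Fortune | favors | the | bold = 4 words.

4


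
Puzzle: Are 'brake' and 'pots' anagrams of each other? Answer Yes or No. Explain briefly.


Sorted letters of 'brake': 'abekr'
Sorted letters of 'pots': 'opst'
They do not match.

No


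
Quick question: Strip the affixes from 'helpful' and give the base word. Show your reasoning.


Remove suffix '-ful' from 'helpful' to get root 'help'.

help


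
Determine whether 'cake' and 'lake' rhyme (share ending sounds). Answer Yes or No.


Rime (stressed vowel + following sounds) of 'cake': -ake = /eɪk/
Rime of 'lake': -ake = /eɪk/
/eɪk/ and /eɪk/ are the same ending sound, so the words rhyme.

Yes


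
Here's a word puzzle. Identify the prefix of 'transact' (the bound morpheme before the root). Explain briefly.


The word 'transact' = 'trans' (prefix) + 'act' (root). The prefix is 'trans'.

trans


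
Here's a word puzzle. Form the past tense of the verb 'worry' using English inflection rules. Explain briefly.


Apply rule: Change -y to -ied. 'worry' becomes 'worried'.

worried


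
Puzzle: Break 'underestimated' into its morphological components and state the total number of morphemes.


Step 1: Identify prefix: 'under' (meaning: beneath/insufficient)
Step 2: Identify root: 'estimate'
Step 3: Identify suffix(es): 'ed'
Decomposition: under- (prefix: beneath/insufficient) + estimate (root) + -ed (suffix: past)
Total morphemes: 3

3 morphemes (under- (prefix: beneath/insufficient) + estimate (root) + -ed (suffix: past))


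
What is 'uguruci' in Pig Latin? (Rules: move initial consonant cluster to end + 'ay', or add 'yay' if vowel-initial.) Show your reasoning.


'uguruci' starts with a vowel, so add 'yay': 'uguruciyay'.

uguruciyay


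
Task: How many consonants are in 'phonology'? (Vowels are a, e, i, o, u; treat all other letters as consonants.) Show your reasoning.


Consonants in 'phonology': p, h, n, l, g, y = 6 consonants.

6


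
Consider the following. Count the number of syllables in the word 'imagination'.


Break 'imagination' into syllables: i-mag-i-na-tion -> i | mag | i | na | tion = 5 syllables

5 syllables


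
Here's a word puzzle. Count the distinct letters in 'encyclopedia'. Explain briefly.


Unique letters in 'encyclopedia': {a, c, d, e, i, l, n, o, p, y} = 10 distinct letters.

10


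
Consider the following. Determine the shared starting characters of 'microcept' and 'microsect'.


Compare from the start: 5 characters match: 'micro'. Mismatch at position 6: 'c' vs 's'.

micro


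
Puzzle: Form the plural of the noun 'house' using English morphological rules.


Apply rule: Add -s. 'house' becomes 'houses'.

houses


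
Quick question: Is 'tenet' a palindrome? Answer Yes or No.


Forward: 'tenet'
Reversed: 'tenet'
They are identical.

Yes
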